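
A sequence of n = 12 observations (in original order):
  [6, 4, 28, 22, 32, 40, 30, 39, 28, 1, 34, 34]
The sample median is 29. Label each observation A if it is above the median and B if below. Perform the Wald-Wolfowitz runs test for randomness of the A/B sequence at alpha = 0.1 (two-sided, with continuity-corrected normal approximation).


Step 1: Compute median = 29; label A = above, B = below.
Labels in order: BBBBAAAABBAA  (n_A = 6, n_B = 6)
Step 2: Count runs R = 4.
Step 3: Under H0 (random ordering), E[R] = 2*n_A*n_B/(n_A+n_B) + 1 = 2*6*6/12 + 1 = 7.0000.
        Var[R] = 2*n_A*n_B*(2*n_A*n_B - n_A - n_B) / ((n_A+n_B)^2 * (n_A+n_B-1)) = 4320/1584 = 2.7273.
        SD[R] = 1.6514.
Step 4: Continuity-corrected z = (R + 0.5 - E[R]) / SD[R] = (4 + 0.5 - 7.0000) / 1.6514 = -1.5138.
Step 5: Two-sided p-value via normal approximation = 2*(1 - Phi(|z|)) = 0.130070.
Step 6: alpha = 0.1. fail to reject H0.

R = 4, z = -1.5138, p = 0.130070, fail to reject H0.


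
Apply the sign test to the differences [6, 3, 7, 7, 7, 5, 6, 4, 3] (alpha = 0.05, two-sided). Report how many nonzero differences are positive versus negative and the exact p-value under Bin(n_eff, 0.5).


Step 1: Discard zero differences. Original n = 9; n_eff = number of nonzero differences = 9.
Nonzero differences (with sign): +6, +3, +7, +7, +7, +5, +6, +4, +3
Step 2: Count signs: positive = 9, negative = 0.
Step 3: Under H0: P(positive) = 0.5, so the number of positives S ~ Bin(9, 0.5).
Step 4: Two-sided exact p-value = sum of Bin(9,0.5) probabilities at or below the observed probability = 0.003906.
Step 5: alpha = 0.05. reject H0.

n_eff = 9, pos = 9, neg = 0, p = 0.003906, reject H0.


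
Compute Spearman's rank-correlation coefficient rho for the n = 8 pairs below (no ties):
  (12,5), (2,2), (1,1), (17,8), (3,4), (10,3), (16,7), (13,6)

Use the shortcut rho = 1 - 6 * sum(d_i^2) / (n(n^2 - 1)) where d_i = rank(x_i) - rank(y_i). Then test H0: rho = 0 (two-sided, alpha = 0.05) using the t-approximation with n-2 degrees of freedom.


Step 1: Rank x and y separately (midranks; no ties here).
rank(x): 12->5, 2->2, 1->1, 17->8, 3->3, 10->4, 16->7, 13->6
rank(y): 5->5, 2->2, 1->1, 8->8, 4->4, 3->3, 7->7, 6->6
Step 2: d_i = R_x(i) - R_y(i); compute d_i^2.
  (5-5)^2=0, (2-2)^2=0, (1-1)^2=0, (8-8)^2=0, (3-4)^2=1, (4-3)^2=1, (7-7)^2=0, (6-6)^2=0
sum(d^2) = 2.
Step 3: rho = 1 - 6*2 / (8*(8^2 - 1)) = 1 - 12/504 = 0.976190.
Step 4: Under H0, t = rho * sqrt((n-2)/(1-rho^2)) = 11.0235 ~ t(6).
Step 5: Two-sided p-value from the t-distribution with 6 df = 0.000033.
Step 6: alpha = 0.05. reject H0.

rho = 0.9762, p = 0.000033, reject H0 at alpha = 0.05.


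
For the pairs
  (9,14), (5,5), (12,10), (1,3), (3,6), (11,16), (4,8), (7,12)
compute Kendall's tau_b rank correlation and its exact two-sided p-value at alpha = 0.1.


Step 1: Enumerate the 28 unordered pairs (i,j) with i<j and classify each by sign(x_j-x_i) * sign(y_j-y_i).
  (1,2):dx=-4,dy=-9->C; (1,3):dx=+3,dy=-4->D; (1,4):dx=-8,dy=-11->C; (1,5):dx=-6,dy=-8->C
  (1,6):dx=+2,dy=+2->C; (1,7):dx=-5,dy=-6->C; (1,8):dx=-2,dy=-2->C; (2,3):dx=+7,dy=+5->C
  (2,4):dx=-4,dy=-2->C; (2,5):dx=-2,dy=+1->D; (2,6):dx=+6,dy=+11->C; (2,7):dx=-1,dy=+3->D
  (2,8):dx=+2,dy=+7->C; (3,4):dx=-11,dy=-7->C; (3,5):dx=-9,dy=-4->C; (3,6):dx=-1,dy=+6->D
  (3,7):dx=-8,dy=-2->C; (3,8):dx=-5,dy=+2->D; (4,5):dx=+2,dy=+3->C; (4,6):dx=+10,dy=+13->C
  (4,7):dx=+3,dy=+5->C; (4,8):dx=+6,dy=+9->C; (5,6):dx=+8,dy=+10->C; (5,7):dx=+1,dy=+2->C
  (5,8):dx=+4,dy=+6->C; (6,7):dx=-7,dy=-8->C; (6,8):dx=-4,dy=-4->C; (7,8):dx=+3,dy=+4->C
Step 2: C = 23, D = 5, total pairs = 28.
Step 3: tau = (C - D)/(n(n-1)/2) = (23 - 5)/28 = 0.642857.
Step 4: Exact two-sided p-value (enumerate n! = 40320 permutations of y under H0): p = 0.031151.
Step 5: alpha = 0.1. reject H0.

tau_b = 0.6429 (C=23, D=5), p = 0.031151, reject H0.


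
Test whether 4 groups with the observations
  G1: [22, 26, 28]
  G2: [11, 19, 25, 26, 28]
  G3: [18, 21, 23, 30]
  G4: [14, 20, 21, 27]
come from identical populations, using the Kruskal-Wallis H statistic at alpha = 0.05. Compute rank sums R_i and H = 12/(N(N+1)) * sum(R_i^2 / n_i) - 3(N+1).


Step 1: Combine all N = 16 observations and assign midranks.
sorted (value, group, rank): (11,G2,1), (14,G4,2), (18,G3,3), (19,G2,4), (20,G4,5), (21,G3,6.5), (21,G4,6.5), (22,G1,8), (23,G3,9), (25,G2,10), (26,G1,11.5), (26,G2,11.5), (27,G4,13), (28,G1,14.5), (28,G2,14.5), (30,G3,16)
Step 2: Sum ranks within each group.
R_1 = 34 (n_1 = 3)
R_2 = 41 (n_2 = 5)
R_3 = 34.5 (n_3 = 4)
R_4 = 26.5 (n_4 = 4)
Step 3: H = 12/(N(N+1)) * sum(R_i^2/n_i) - 3(N+1)
     = 12/(16*17) * (34^2/3 + 41^2/5 + 34.5^2/4 + 26.5^2/4) - 3*17
     = 0.044118 * 1194.66 - 51
     = 1.705515.
Step 4: Ties present; correction factor C = 1 - 18/(16^3 - 16) = 0.995588. Corrected H = 1.705515 / 0.995588 = 1.713072.
Step 5: Under H0, H ~ chi^2(3); p-value = 0.634031.
Step 6: alpha = 0.05. fail to reject H0.

H = 1.7131, df = 3, p = 0.634031, fail to reject H0.


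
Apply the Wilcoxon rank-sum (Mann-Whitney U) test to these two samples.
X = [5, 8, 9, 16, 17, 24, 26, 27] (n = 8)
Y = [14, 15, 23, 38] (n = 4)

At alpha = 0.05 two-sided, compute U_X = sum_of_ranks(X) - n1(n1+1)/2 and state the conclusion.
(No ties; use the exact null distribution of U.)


Step 1: Combine and sort all 12 observations; assign midranks.
sorted (value, group): (5,X), (8,X), (9,X), (14,Y), (15,Y), (16,X), (17,X), (23,Y), (24,X), (26,X), (27,X), (38,Y)
ranks: 5->1, 8->2, 9->3, 14->4, 15->5, 16->6, 17->7, 23->8, 24->9, 26->10, 27->11, 38->12
Step 2: Rank sum for X: R1 = 1 + 2 + 3 + 6 + 7 + 9 + 10 + 11 = 49.
Step 3: U_X = R1 - n1(n1+1)/2 = 49 - 8*9/2 = 49 - 36 = 13.
       U_Y = n1*n2 - U_X = 32 - 13 = 19.
Step 4: No ties, so the exact null distribution of U (based on enumerating the C(12,8) = 495 equally likely rank assignments) gives the two-sided p-value.
Step 5: p-value = 0.682828; compare to alpha = 0.05. fail to reject H0.

U_X = 13, p = 0.682828, fail to reject H0 at alpha = 0.05.


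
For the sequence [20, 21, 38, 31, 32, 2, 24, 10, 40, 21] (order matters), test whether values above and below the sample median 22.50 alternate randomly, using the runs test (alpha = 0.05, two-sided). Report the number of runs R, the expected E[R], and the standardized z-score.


Step 1: Compute median = 22.50; label A = above, B = below.
Labels in order: BBAAABABAB  (n_A = 5, n_B = 5)
Step 2: Count runs R = 7.
Step 3: Under H0 (random ordering), E[R] = 2*n_A*n_B/(n_A+n_B) + 1 = 2*5*5/10 + 1 = 6.0000.
        Var[R] = 2*n_A*n_B*(2*n_A*n_B - n_A - n_B) / ((n_A+n_B)^2 * (n_A+n_B-1)) = 2000/900 = 2.2222.
        SD[R] = 1.4907.
Step 4: Continuity-corrected z = (R - 0.5 - E[R]) / SD[R] = (7 - 0.5 - 6.0000) / 1.4907 = 0.3354.
Step 5: Two-sided p-value via normal approximation = 2*(1 - Phi(|z|)) = 0.737316.
Step 6: alpha = 0.05. fail to reject H0.

R = 7, z = 0.3354, p = 0.737316, fail to reject H0.


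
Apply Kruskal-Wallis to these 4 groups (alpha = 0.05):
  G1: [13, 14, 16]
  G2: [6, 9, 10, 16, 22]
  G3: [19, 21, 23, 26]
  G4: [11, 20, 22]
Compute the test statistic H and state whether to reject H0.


Step 1: Combine all N = 15 observations and assign midranks.
sorted (value, group, rank): (6,G2,1), (9,G2,2), (10,G2,3), (11,G4,4), (13,G1,5), (14,G1,6), (16,G1,7.5), (16,G2,7.5), (19,G3,9), (20,G4,10), (21,G3,11), (22,G2,12.5), (22,G4,12.5), (23,G3,14), (26,G3,15)
Step 2: Sum ranks within each group.
R_1 = 18.5 (n_1 = 3)
R_2 = 26 (n_2 = 5)
R_3 = 49 (n_3 = 4)
R_4 = 26.5 (n_4 = 3)
Step 3: H = 12/(N(N+1)) * sum(R_i^2/n_i) - 3(N+1)
     = 12/(15*16) * (18.5^2/3 + 26^2/5 + 49^2/4 + 26.5^2/3) - 3*16
     = 0.050000 * 1083.62 - 48
     = 6.180833.
Step 4: Ties present; correction factor C = 1 - 12/(15^3 - 15) = 0.996429. Corrected H = 6.180833 / 0.996429 = 6.202987.
Step 5: Under H0, H ~ chi^2(3); p-value = 0.102141.
Step 6: alpha = 0.05. fail to reject H0.

H = 6.2030, df = 3, p = 0.102141, fail to reject H0.


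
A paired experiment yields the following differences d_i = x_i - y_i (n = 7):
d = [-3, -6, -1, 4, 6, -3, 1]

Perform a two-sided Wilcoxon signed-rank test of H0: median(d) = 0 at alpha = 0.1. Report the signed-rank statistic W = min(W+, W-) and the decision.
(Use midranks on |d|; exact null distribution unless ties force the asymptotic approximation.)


Step 1: Drop any zero differences (none here) and take |d_i|.
|d| = [3, 6, 1, 4, 6, 3, 1]
Step 2: Midrank |d_i| (ties get averaged ranks).
ranks: |3|->3.5, |6|->6.5, |1|->1.5, |4|->5, |6|->6.5, |3|->3.5, |1|->1.5
Step 3: Attach original signs; sum ranks with positive sign and with negative sign.
W+ = 5 + 6.5 + 1.5 = 13
W- = 3.5 + 6.5 + 1.5 + 3.5 = 15
(Check: W+ + W- = 28 should equal n(n+1)/2 = 28.)
Step 4: Test statistic W = min(W+, W-) = 13.
Step 5: Ties in |d|, so use the tie-corrected normal approximation.
        E[W] = n(n+1)/4 = 7*8/4 = 14.
        Tie groups: |d|=1 (t=2), |d|=3 (t=2), |d|=6 (t=2); sum(t^3 - t) = 18.
        Var[W] = n(n+1)(2n+1)/24 - sum(t^3-t)/48 = 840/24 - 18/48 = 34.625.
        z = (W - E[W]) / sqrt(Var[W]) = (13 - 14) / 5.8843 = -0.1699.
        Two-sided p = 2*Phi(z) = 0.865054.
Step 6: alpha = 0.1. fail to reject H0.

W+ = 13, W- = 15, W = min = 13, p = 0.865054, fail to reject H0.


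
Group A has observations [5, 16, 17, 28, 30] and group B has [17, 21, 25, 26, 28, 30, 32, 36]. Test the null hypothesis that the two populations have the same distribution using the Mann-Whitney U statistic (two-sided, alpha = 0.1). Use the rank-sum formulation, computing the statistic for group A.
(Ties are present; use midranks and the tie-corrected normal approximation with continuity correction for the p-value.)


Step 1: Combine and sort all 13 observations; assign midranks.
sorted (value, group): (5,X), (16,X), (17,X), (17,Y), (21,Y), (25,Y), (26,Y), (28,X), (28,Y), (30,X), (30,Y), (32,Y), (36,Y)
ranks: 5->1, 16->2, 17->3.5, 17->3.5, 21->5, 25->6, 26->7, 28->8.5, 28->8.5, 30->10.5, 30->10.5, 32->12, 36->13
Step 2: Rank sum for X: R1 = 1 + 2 + 3.5 + 8.5 + 10.5 = 25.5.
Step 3: U_X = R1 - n1(n1+1)/2 = 25.5 - 5*6/2 = 25.5 - 15 = 10.5.
       U_Y = n1*n2 - U_X = 40 - 10.5 = 29.5.
Step 4: Ties are present, so use the tie-corrected normal approximation (with continuity correction) for the p-value.
Step 5: p-value = 0.185859; compare to alpha = 0.1. fail to reject H0.

U_X = 10.5, p = 0.185859, fail to reject H0 at alpha = 0.1.


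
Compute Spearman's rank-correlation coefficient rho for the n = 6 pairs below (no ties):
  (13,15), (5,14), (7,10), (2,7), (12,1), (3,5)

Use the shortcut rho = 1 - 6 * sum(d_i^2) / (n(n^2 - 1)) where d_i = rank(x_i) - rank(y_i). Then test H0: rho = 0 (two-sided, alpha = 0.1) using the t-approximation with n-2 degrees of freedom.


Step 1: Rank x and y separately (midranks; no ties here).
rank(x): 13->6, 5->3, 7->4, 2->1, 12->5, 3->2
rank(y): 15->6, 14->5, 10->4, 7->3, 1->1, 5->2
Step 2: d_i = R_x(i) - R_y(i); compute d_i^2.
  (6-6)^2=0, (3-5)^2=4, (4-4)^2=0, (1-3)^2=4, (5-1)^2=16, (2-2)^2=0
sum(d^2) = 24.
Step 3: rho = 1 - 6*24 / (6*(6^2 - 1)) = 1 - 144/210 = 0.314286.
Step 4: Under H0, t = rho * sqrt((n-2)/(1-rho^2)) = 0.6621 ~ t(4).
Step 5: Two-sided p-value from the t-distribution with 4 df = 0.544093.
Step 6: alpha = 0.1. fail to reject H0.

rho = 0.3143, p = 0.544093, fail to reject H0 at alpha = 0.1.


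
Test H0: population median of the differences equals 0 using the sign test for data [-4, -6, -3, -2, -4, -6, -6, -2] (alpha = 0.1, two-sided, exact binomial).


Step 1: Discard zero differences. Original n = 8; n_eff = number of nonzero differences = 8.
Nonzero differences (with sign): -4, -6, -3, -2, -4, -6, -6, -2
Step 2: Count signs: positive = 0, negative = 8.
Step 3: Under H0: P(positive) = 0.5, so the number of positives S ~ Bin(8, 0.5).
Step 4: Two-sided exact p-value = sum of Bin(8,0.5) probabilities at or below the observed probability = 0.007812.
Step 5: alpha = 0.1. reject H0.

n_eff = 8, pos = 0, neg = 8, p = 0.007812, reject H0.


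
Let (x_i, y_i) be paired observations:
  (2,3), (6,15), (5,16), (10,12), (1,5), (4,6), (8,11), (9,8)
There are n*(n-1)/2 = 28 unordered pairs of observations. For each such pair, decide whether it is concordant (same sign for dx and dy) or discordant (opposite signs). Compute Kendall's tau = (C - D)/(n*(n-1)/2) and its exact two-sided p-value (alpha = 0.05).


Step 1: Enumerate the 28 unordered pairs (i,j) with i<j and classify each by sign(x_j-x_i) * sign(y_j-y_i).
  (1,2):dx=+4,dy=+12->C; (1,3):dx=+3,dy=+13->C; (1,4):dx=+8,dy=+9->C; (1,5):dx=-1,dy=+2->D
  (1,6):dx=+2,dy=+3->C; (1,7):dx=+6,dy=+8->C; (1,8):dx=+7,dy=+5->C; (2,3):dx=-1,dy=+1->D
  (2,4):dx=+4,dy=-3->D; (2,5):dx=-5,dy=-10->C; (2,6):dx=-2,dy=-9->C; (2,7):dx=+2,dy=-4->D
  (2,8):dx=+3,dy=-7->D; (3,4):dx=+5,dy=-4->D; (3,5):dx=-4,dy=-11->C; (3,6):dx=-1,dy=-10->C
  (3,7):dx=+3,dy=-5->D; (3,8):dx=+4,dy=-8->D; (4,5):dx=-9,dy=-7->C; (4,6):dx=-6,dy=-6->C
  (4,7):dx=-2,dy=-1->C; (4,8):dx=-1,dy=-4->C; (5,6):dx=+3,dy=+1->C; (5,7):dx=+7,dy=+6->C
  (5,8):dx=+8,dy=+3->C; (6,7):dx=+4,dy=+5->C; (6,8):dx=+5,dy=+2->C; (7,8):dx=+1,dy=-3->D
Step 2: C = 19, D = 9, total pairs = 28.
Step 3: tau = (C - D)/(n(n-1)/2) = (19 - 9)/28 = 0.357143.
Step 4: Exact two-sided p-value (enumerate n! = 40320 permutations of y under H0): p = 0.275099.
Step 5: alpha = 0.05. fail to reject H0.

tau_b = 0.3571 (C=19, D=9), p = 0.275099, fail to reject H0.


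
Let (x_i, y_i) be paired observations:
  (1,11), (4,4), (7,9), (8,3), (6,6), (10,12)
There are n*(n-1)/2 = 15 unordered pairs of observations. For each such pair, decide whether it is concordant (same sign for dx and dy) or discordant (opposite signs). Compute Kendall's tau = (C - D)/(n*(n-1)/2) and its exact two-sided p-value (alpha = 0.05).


Step 1: Enumerate the 15 unordered pairs (i,j) with i<j and classify each by sign(x_j-x_i) * sign(y_j-y_i).
  (1,2):dx=+3,dy=-7->D; (1,3):dx=+6,dy=-2->D; (1,4):dx=+7,dy=-8->D; (1,5):dx=+5,dy=-5->D
  (1,6):dx=+9,dy=+1->C; (2,3):dx=+3,dy=+5->C; (2,4):dx=+4,dy=-1->D; (2,5):dx=+2,dy=+2->C
  (2,6):dx=+6,dy=+8->C; (3,4):dx=+1,dy=-6->D; (3,5):dx=-1,dy=-3->C; (3,6):dx=+3,dy=+3->C
  (4,5):dx=-2,dy=+3->D; (4,6):dx=+2,dy=+9->C; (5,6):dx=+4,dy=+6->C
Step 2: C = 8, D = 7, total pairs = 15.
Step 3: tau = (C - D)/(n(n-1)/2) = (8 - 7)/15 = 0.066667.
Step 4: Exact two-sided p-value (enumerate n! = 720 permutations of y under H0): p = 1.000000.
Step 5: alpha = 0.05. fail to reject H0.

tau_b = 0.0667 (C=8, D=7), p = 1.000000, fail to reject H0.


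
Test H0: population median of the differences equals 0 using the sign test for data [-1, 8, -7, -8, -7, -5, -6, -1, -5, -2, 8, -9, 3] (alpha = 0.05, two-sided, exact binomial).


Step 1: Discard zero differences. Original n = 13; n_eff = number of nonzero differences = 13.
Nonzero differences (with sign): -1, +8, -7, -8, -7, -5, -6, -1, -5, -2, +8, -9, +3
Step 2: Count signs: positive = 3, negative = 10.
Step 3: Under H0: P(positive) = 0.5, so the number of positives S ~ Bin(13, 0.5).
Step 4: Two-sided exact p-value = sum of Bin(13,0.5) probabilities at or below the observed probability = 0.092285.
Step 5: alpha = 0.05. fail to reject H0.

n_eff = 13, pos = 3, neg = 10, p = 0.092285, fail to reject H0.


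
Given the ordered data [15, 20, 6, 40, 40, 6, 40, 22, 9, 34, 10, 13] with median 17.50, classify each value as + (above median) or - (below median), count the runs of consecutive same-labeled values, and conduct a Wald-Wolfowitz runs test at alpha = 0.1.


Step 1: Compute median = 17.50; label A = above, B = below.
Labels in order: BABAABAABABB  (n_A = 6, n_B = 6)
Step 2: Count runs R = 9.
Step 3: Under H0 (random ordering), E[R] = 2*n_A*n_B/(n_A+n_B) + 1 = 2*6*6/12 + 1 = 7.0000.
        Var[R] = 2*n_A*n_B*(2*n_A*n_B - n_A - n_B) / ((n_A+n_B)^2 * (n_A+n_B-1)) = 4320/1584 = 2.7273.
        SD[R] = 1.6514.
Step 4: Continuity-corrected z = (R - 0.5 - E[R]) / SD[R] = (9 - 0.5 - 7.0000) / 1.6514 = 0.9083.
Step 5: Two-sided p-value via normal approximation = 2*(1 - Phi(|z|)) = 0.363722.
Step 6: alpha = 0.1. fail to reject H0.

R = 9, z = 0.9083, p = 0.363722, fail to reject H0.


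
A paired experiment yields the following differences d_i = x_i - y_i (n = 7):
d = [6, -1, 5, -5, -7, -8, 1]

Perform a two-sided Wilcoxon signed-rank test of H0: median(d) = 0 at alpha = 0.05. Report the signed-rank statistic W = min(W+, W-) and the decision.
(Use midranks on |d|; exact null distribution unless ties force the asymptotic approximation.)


Step 1: Drop any zero differences (none here) and take |d_i|.
|d| = [6, 1, 5, 5, 7, 8, 1]
Step 2: Midrank |d_i| (ties get averaged ranks).
ranks: |6|->5, |1|->1.5, |5|->3.5, |5|->3.5, |7|->6, |8|->7, |1|->1.5
Step 3: Attach original signs; sum ranks with positive sign and with negative sign.
W+ = 5 + 3.5 + 1.5 = 10
W- = 1.5 + 3.5 + 6 + 7 = 18
(Check: W+ + W- = 28 should equal n(n+1)/2 = 28.)
Step 4: Test statistic W = min(W+, W-) = 10.
Step 5: Ties in |d|, so use the tie-corrected normal approximation.
        E[W] = n(n+1)/4 = 7*8/4 = 14.
        Tie groups: |d|=1 (t=2), |d|=5 (t=2); sum(t^3 - t) = 12.
        Var[W] = n(n+1)(2n+1)/24 - sum(t^3-t)/48 = 840/24 - 12/48 = 34.75.
        z = (W - E[W]) / sqrt(Var[W]) = (10 - 14) / 5.8949 = -0.6786.
        Two-sided p = 2*Phi(z) = 0.497422.
Step 6: alpha = 0.05. fail to reject H0.

W+ = 10, W- = 18, W = min = 10, p = 0.497422, fail to reject H0.


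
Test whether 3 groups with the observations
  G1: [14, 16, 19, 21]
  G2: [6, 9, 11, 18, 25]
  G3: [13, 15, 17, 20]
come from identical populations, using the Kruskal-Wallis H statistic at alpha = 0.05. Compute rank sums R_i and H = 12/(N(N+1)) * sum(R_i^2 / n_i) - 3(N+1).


Step 1: Combine all N = 13 observations and assign midranks.
sorted (value, group, rank): (6,G2,1), (9,G2,2), (11,G2,3), (13,G3,4), (14,G1,5), (15,G3,6), (16,G1,7), (17,G3,8), (18,G2,9), (19,G1,10), (20,G3,11), (21,G1,12), (25,G2,13)
Step 2: Sum ranks within each group.
R_1 = 34 (n_1 = 4)
R_2 = 28 (n_2 = 5)
R_3 = 29 (n_3 = 4)
Step 3: H = 12/(N(N+1)) * sum(R_i^2/n_i) - 3(N+1)
     = 12/(13*14) * (34^2/4 + 28^2/5 + 29^2/4) - 3*14
     = 0.065934 * 656.05 - 42
     = 1.256044.
Step 4: No ties, so H is used without correction.
Step 5: Under H0, H ~ chi^2(2); p-value = 0.533646.
Step 6: alpha = 0.05. fail to reject H0.

H = 1.2560, df = 2, p = 0.533646, fail to reject H0.


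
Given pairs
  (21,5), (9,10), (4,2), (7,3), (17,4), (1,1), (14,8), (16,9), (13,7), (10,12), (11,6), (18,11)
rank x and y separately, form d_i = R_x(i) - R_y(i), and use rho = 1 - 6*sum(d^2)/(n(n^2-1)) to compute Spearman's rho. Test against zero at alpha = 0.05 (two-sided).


Step 1: Rank x and y separately (midranks; no ties here).
rank(x): 21->12, 9->4, 4->2, 7->3, 17->10, 1->1, 14->8, 16->9, 13->7, 10->5, 11->6, 18->11
rank(y): 5->5, 10->10, 2->2, 3->3, 4->4, 1->1, 8->8, 9->9, 7->7, 12->12, 6->6, 11->11
Step 2: d_i = R_x(i) - R_y(i); compute d_i^2.
  (12-5)^2=49, (4-10)^2=36, (2-2)^2=0, (3-3)^2=0, (10-4)^2=36, (1-1)^2=0, (8-8)^2=0, (9-9)^2=0, (7-7)^2=0, (5-12)^2=49, (6-6)^2=0, (11-11)^2=0
sum(d^2) = 170.
Step 3: rho = 1 - 6*170 / (12*(12^2 - 1)) = 1 - 1020/1716 = 0.405594.
Step 4: Under H0, t = rho * sqrt((n-2)/(1-rho^2)) = 1.4032 ~ t(10).
Step 5: Two-sided p-value from the t-distribution with 10 df = 0.190836.
Step 6: alpha = 0.05. fail to reject H0.

rho = 0.4056, p = 0.190836, fail to reject H0 at alpha = 0.05.


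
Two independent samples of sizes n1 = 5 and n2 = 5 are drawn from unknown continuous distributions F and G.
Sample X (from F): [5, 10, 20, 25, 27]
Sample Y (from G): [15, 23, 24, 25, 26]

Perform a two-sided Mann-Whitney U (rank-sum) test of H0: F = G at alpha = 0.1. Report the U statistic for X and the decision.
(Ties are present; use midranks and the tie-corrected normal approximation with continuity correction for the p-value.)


Step 1: Combine and sort all 10 observations; assign midranks.
sorted (value, group): (5,X), (10,X), (15,Y), (20,X), (23,Y), (24,Y), (25,X), (25,Y), (26,Y), (27,X)
ranks: 5->1, 10->2, 15->3, 20->4, 23->5, 24->6, 25->7.5, 25->7.5, 26->9, 27->10
Step 2: Rank sum for X: R1 = 1 + 2 + 4 + 7.5 + 10 = 24.5.
Step 3: U_X = R1 - n1(n1+1)/2 = 24.5 - 5*6/2 = 24.5 - 15 = 9.5.
       U_Y = n1*n2 - U_X = 25 - 9.5 = 15.5.
Step 4: Ties are present, so use the tie-corrected normal approximation (with continuity correction) for the p-value.
Step 5: p-value = 0.600402; compare to alpha = 0.1. fail to reject H0.

U_X = 9.5, p = 0.600402, fail to reject H0 at alpha = 0.1.


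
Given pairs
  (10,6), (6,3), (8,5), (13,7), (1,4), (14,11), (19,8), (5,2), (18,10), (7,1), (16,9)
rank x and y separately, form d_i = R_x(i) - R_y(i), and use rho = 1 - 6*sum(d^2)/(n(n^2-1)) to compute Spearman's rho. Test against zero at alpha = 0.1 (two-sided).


Step 1: Rank x and y separately (midranks; no ties here).
rank(x): 10->6, 6->3, 8->5, 13->7, 1->1, 14->8, 19->11, 5->2, 18->10, 7->4, 16->9
rank(y): 6->6, 3->3, 5->5, 7->7, 4->4, 11->11, 8->8, 2->2, 10->10, 1->1, 9->9
Step 2: d_i = R_x(i) - R_y(i); compute d_i^2.
  (6-6)^2=0, (3-3)^2=0, (5-5)^2=0, (7-7)^2=0, (1-4)^2=9, (8-11)^2=9, (11-8)^2=9, (2-2)^2=0, (10-10)^2=0, (4-1)^2=9, (9-9)^2=0
sum(d^2) = 36.
Step 3: rho = 1 - 6*36 / (11*(11^2 - 1)) = 1 - 216/1320 = 0.836364.
Step 4: Under H0, t = rho * sqrt((n-2)/(1-rho^2)) = 4.5772 ~ t(9).
Step 5: Two-sided p-value from the t-distribution with 9 df = 0.001333.
Step 6: alpha = 0.1. reject H0.

rho = 0.8364, p = 0.001333, reject H0 at alpha = 0.1.


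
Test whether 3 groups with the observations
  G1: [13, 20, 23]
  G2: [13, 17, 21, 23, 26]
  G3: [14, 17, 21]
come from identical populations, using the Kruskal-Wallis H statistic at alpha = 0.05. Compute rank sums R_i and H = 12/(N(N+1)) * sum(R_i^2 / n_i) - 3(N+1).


Step 1: Combine all N = 11 observations and assign midranks.
sorted (value, group, rank): (13,G1,1.5), (13,G2,1.5), (14,G3,3), (17,G2,4.5), (17,G3,4.5), (20,G1,6), (21,G2,7.5), (21,G3,7.5), (23,G1,9.5), (23,G2,9.5), (26,G2,11)
Step 2: Sum ranks within each group.
R_1 = 17 (n_1 = 3)
R_2 = 34 (n_2 = 5)
R_3 = 15 (n_3 = 3)
Step 3: H = 12/(N(N+1)) * sum(R_i^2/n_i) - 3(N+1)
     = 12/(11*12) * (17^2/3 + 34^2/5 + 15^2/3) - 3*12
     = 0.090909 * 402.533 - 36
     = 0.593939.
Step 4: Ties present; correction factor C = 1 - 24/(11^3 - 11) = 0.981818. Corrected H = 0.593939 / 0.981818 = 0.604938.
Step 5: Under H0, H ~ chi^2(2); p-value = 0.738991.
Step 6: alpha = 0.05. fail to reject H0.

H = 0.6049, df = 2, p = 0.738991, fail to reject H0.


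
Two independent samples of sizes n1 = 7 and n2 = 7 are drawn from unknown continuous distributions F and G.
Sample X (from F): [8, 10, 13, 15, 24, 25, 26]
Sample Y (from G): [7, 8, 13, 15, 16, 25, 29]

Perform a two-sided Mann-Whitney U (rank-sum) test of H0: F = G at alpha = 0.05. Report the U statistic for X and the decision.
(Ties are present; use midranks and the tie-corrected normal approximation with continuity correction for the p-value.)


Step 1: Combine and sort all 14 observations; assign midranks.
sorted (value, group): (7,Y), (8,X), (8,Y), (10,X), (13,X), (13,Y), (15,X), (15,Y), (16,Y), (24,X), (25,X), (25,Y), (26,X), (29,Y)
ranks: 7->1, 8->2.5, 8->2.5, 10->4, 13->5.5, 13->5.5, 15->7.5, 15->7.5, 16->9, 24->10, 25->11.5, 25->11.5, 26->13, 29->14
Step 2: Rank sum for X: R1 = 2.5 + 4 + 5.5 + 7.5 + 10 + 11.5 + 13 = 54.
Step 3: U_X = R1 - n1(n1+1)/2 = 54 - 7*8/2 = 54 - 28 = 26.
       U_Y = n1*n2 - U_X = 49 - 26 = 23.
Step 4: Ties are present, so use the tie-corrected normal approximation (with continuity correction) for the p-value.
Step 5: p-value = 0.897879; compare to alpha = 0.05. fail to reject H0.

U_X = 26, p = 0.897879, fail to reject H0 at alpha = 0.05.


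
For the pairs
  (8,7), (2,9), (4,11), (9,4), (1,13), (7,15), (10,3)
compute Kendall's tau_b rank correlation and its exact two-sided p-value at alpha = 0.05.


Step 1: Enumerate the 21 unordered pairs (i,j) with i<j and classify each by sign(x_j-x_i) * sign(y_j-y_i).
  (1,2):dx=-6,dy=+2->D; (1,3):dx=-4,dy=+4->D; (1,4):dx=+1,dy=-3->D; (1,5):dx=-7,dy=+6->D
  (1,6):dx=-1,dy=+8->D; (1,7):dx=+2,dy=-4->D; (2,3):dx=+2,dy=+2->C; (2,4):dx=+7,dy=-5->D
  (2,5):dx=-1,dy=+4->D; (2,6):dx=+5,dy=+6->C; (2,7):dx=+8,dy=-6->D; (3,4):dx=+5,dy=-7->D
  (3,5):dx=-3,dy=+2->D; (3,6):dx=+3,dy=+4->C; (3,7):dx=+6,dy=-8->D; (4,5):dx=-8,dy=+9->D
  (4,6):dx=-2,dy=+11->D; (4,7):dx=+1,dy=-1->D; (5,6):dx=+6,dy=+2->C; (5,7):dx=+9,dy=-10->D
  (6,7):dx=+3,dy=-12->D
Step 2: C = 4, D = 17, total pairs = 21.
Step 3: tau = (C - D)/(n(n-1)/2) = (4 - 17)/21 = -0.619048.
Step 4: Exact two-sided p-value (enumerate n! = 5040 permutations of y under H0): p = 0.069048.
Step 5: alpha = 0.05. fail to reject H0.

tau_b = -0.6190 (C=4, D=17), p = 0.069048, fail to reject H0.


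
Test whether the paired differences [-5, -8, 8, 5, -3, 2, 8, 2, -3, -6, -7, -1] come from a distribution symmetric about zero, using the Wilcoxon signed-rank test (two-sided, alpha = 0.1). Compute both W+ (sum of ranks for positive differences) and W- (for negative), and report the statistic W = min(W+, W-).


Step 1: Drop any zero differences (none here) and take |d_i|.
|d| = [5, 8, 8, 5, 3, 2, 8, 2, 3, 6, 7, 1]
Step 2: Midrank |d_i| (ties get averaged ranks).
ranks: |5|->6.5, |8|->11, |8|->11, |5|->6.5, |3|->4.5, |2|->2.5, |8|->11, |2|->2.5, |3|->4.5, |6|->8, |7|->9, |1|->1
Step 3: Attach original signs; sum ranks with positive sign and with negative sign.
W+ = 11 + 6.5 + 2.5 + 11 + 2.5 = 33.5
W- = 6.5 + 11 + 4.5 + 4.5 + 8 + 9 + 1 = 44.5
(Check: W+ + W- = 78 should equal n(n+1)/2 = 78.)
Step 4: Test statistic W = min(W+, W-) = 33.5.
Step 5: Ties in |d|, so use the tie-corrected normal approximation.
        E[W] = n(n+1)/4 = 12*13/4 = 39.
        Tie groups: |d|=2 (t=2), |d|=3 (t=2), |d|=5 (t=2), |d|=8 (t=3); sum(t^3 - t) = 42.
        Var[W] = n(n+1)(2n+1)/24 - sum(t^3-t)/48 = 3900/24 - 42/48 = 161.625.
        z = (W - E[W]) / sqrt(Var[W]) = (33.5 - 39) / 12.7132 = -0.4326.
        Two-sided p = 2*Phi(z) = 0.665290.
Step 6: alpha = 0.1. fail to reject H0.

W+ = 33.5, W- = 44.5, W = min = 33.5, p = 0.665290, fail to reject H0.


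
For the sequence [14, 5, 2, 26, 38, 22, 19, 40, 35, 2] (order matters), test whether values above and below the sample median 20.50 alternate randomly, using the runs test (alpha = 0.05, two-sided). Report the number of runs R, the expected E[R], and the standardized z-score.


Step 1: Compute median = 20.50; label A = above, B = below.
Labels in order: BBBAAABAAB  (n_A = 5, n_B = 5)
Step 2: Count runs R = 5.
Step 3: Under H0 (random ordering), E[R] = 2*n_A*n_B/(n_A+n_B) + 1 = 2*5*5/10 + 1 = 6.0000.
        Var[R] = 2*n_A*n_B*(2*n_A*n_B - n_A - n_B) / ((n_A+n_B)^2 * (n_A+n_B-1)) = 2000/900 = 2.2222.
        SD[R] = 1.4907.
Step 4: Continuity-corrected z = (R + 0.5 - E[R]) / SD[R] = (5 + 0.5 - 6.0000) / 1.4907 = -0.3354.
Step 5: Two-sided p-value via normal approximation = 2*(1 - Phi(|z|)) = 0.737316.
Step 6: alpha = 0.05. fail to reject H0.

R = 5, z = -0.3354, p = 0.737316, fail to reject H0.


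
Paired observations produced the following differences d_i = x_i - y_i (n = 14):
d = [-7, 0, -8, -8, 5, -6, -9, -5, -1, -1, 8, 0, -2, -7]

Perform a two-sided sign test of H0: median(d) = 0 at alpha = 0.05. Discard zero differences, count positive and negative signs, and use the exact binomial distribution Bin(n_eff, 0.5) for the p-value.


Step 1: Discard zero differences. Original n = 14; n_eff = number of nonzero differences = 12.
Nonzero differences (with sign): -7, -8, -8, +5, -6, -9, -5, -1, -1, +8, -2, -7
Step 2: Count signs: positive = 2, negative = 10.
Step 3: Under H0: P(positive) = 0.5, so the number of positives S ~ Bin(12, 0.5).
Step 4: Two-sided exact p-value = sum of Bin(12,0.5) probabilities at or below the observed probability = 0.038574.
Step 5: alpha = 0.05. reject H0.

n_eff = 12, pos = 2, neg = 10, p = 0.038574, reject H0.


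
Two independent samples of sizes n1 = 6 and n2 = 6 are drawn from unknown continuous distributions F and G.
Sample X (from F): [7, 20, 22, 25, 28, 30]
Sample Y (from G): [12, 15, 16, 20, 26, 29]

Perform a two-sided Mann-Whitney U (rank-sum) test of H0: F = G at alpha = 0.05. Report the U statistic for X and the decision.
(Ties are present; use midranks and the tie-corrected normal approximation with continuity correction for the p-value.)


Step 1: Combine and sort all 12 observations; assign midranks.
sorted (value, group): (7,X), (12,Y), (15,Y), (16,Y), (20,X), (20,Y), (22,X), (25,X), (26,Y), (28,X), (29,Y), (30,X)
ranks: 7->1, 12->2, 15->3, 16->4, 20->5.5, 20->5.5, 22->7, 25->8, 26->9, 28->10, 29->11, 30->12
Step 2: Rank sum for X: R1 = 1 + 5.5 + 7 + 8 + 10 + 12 = 43.5.
Step 3: U_X = R1 - n1(n1+1)/2 = 43.5 - 6*7/2 = 43.5 - 21 = 22.5.
       U_Y = n1*n2 - U_X = 36 - 22.5 = 13.5.
Step 4: Ties are present, so use the tie-corrected normal approximation (with continuity correction) for the p-value.
Step 5: p-value = 0.521110; compare to alpha = 0.05. fail to reject H0.

U_X = 22.5, p = 0.521110, fail to reject H0 at alpha = 0.05.


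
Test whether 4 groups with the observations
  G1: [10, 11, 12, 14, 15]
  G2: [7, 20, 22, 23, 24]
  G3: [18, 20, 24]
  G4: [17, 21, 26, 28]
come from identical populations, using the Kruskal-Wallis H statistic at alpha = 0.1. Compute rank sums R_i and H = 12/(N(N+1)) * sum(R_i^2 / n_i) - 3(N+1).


Step 1: Combine all N = 17 observations and assign midranks.
sorted (value, group, rank): (7,G2,1), (10,G1,2), (11,G1,3), (12,G1,4), (14,G1,5), (15,G1,6), (17,G4,7), (18,G3,8), (20,G2,9.5), (20,G3,9.5), (21,G4,11), (22,G2,12), (23,G2,13), (24,G2,14.5), (24,G3,14.5), (26,G4,16), (28,G4,17)
Step 2: Sum ranks within each group.
R_1 = 20 (n_1 = 5)
R_2 = 50 (n_2 = 5)
R_3 = 32 (n_3 = 3)
R_4 = 51 (n_4 = 4)
Step 3: H = 12/(N(N+1)) * sum(R_i^2/n_i) - 3(N+1)
     = 12/(17*18) * (20^2/5 + 50^2/5 + 32^2/3 + 51^2/4) - 3*18
     = 0.039216 * 1571.58 - 54
     = 7.630719.
Step 4: Ties present; correction factor C = 1 - 12/(17^3 - 17) = 0.997549. Corrected H = 7.630719 / 0.997549 = 7.649468.
Step 5: Under H0, H ~ chi^2(3); p-value = 0.053840.
Step 6: alpha = 0.1. reject H0.

H = 7.6495, df = 3, p = 0.053840, reject H0.


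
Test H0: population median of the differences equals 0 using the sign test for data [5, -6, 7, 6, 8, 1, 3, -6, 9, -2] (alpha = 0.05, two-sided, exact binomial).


Step 1: Discard zero differences. Original n = 10; n_eff = number of nonzero differences = 10.
Nonzero differences (with sign): +5, -6, +7, +6, +8, +1, +3, -6, +9, -2
Step 2: Count signs: positive = 7, negative = 3.
Step 3: Under H0: P(positive) = 0.5, so the number of positives S ~ Bin(10, 0.5).
Step 4: Two-sided exact p-value = sum of Bin(10,0.5) probabilities at or below the observed probability = 0.343750.
Step 5: alpha = 0.05. fail to reject H0.

n_eff = 10, pos = 7, neg = 3, p = 0.343750, fail to reject H0.


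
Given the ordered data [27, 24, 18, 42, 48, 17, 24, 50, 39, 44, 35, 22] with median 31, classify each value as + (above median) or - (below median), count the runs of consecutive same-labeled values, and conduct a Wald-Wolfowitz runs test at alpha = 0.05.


Step 1: Compute median = 31; label A = above, B = below.
Labels in order: BBBAABBAAAAB  (n_A = 6, n_B = 6)
Step 2: Count runs R = 5.
Step 3: Under H0 (random ordering), E[R] = 2*n_A*n_B/(n_A+n_B) + 1 = 2*6*6/12 + 1 = 7.0000.
        Var[R] = 2*n_A*n_B*(2*n_A*n_B - n_A - n_B) / ((n_A+n_B)^2 * (n_A+n_B-1)) = 4320/1584 = 2.7273.
        SD[R] = 1.6514.
Step 4: Continuity-corrected z = (R + 0.5 - E[R]) / SD[R] = (5 + 0.5 - 7.0000) / 1.6514 = -0.9083.
Step 5: Two-sided p-value via normal approximation = 2*(1 - Phi(|z|)) = 0.363722.
Step 6: alpha = 0.05. fail to reject H0.

R = 5, z = -0.9083, p = 0.363722, fail to reject H0.


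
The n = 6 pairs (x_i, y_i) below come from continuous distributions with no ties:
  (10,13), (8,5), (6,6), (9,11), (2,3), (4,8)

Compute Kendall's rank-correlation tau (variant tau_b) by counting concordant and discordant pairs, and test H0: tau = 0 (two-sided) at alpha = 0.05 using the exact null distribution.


Step 1: Enumerate the 15 unordered pairs (i,j) with i<j and classify each by sign(x_j-x_i) * sign(y_j-y_i).
  (1,2):dx=-2,dy=-8->C; (1,3):dx=-4,dy=-7->C; (1,4):dx=-1,dy=-2->C; (1,5):dx=-8,dy=-10->C
  (1,6):dx=-6,dy=-5->C; (2,3):dx=-2,dy=+1->D; (2,4):dx=+1,dy=+6->C; (2,5):dx=-6,dy=-2->C
  (2,6):dx=-4,dy=+3->D; (3,4):dx=+3,dy=+5->C; (3,5):dx=-4,dy=-3->C; (3,6):dx=-2,dy=+2->D
  (4,5):dx=-7,dy=-8->C; (4,6):dx=-5,dy=-3->C; (5,6):dx=+2,dy=+5->C
Step 2: C = 12, D = 3, total pairs = 15.
Step 3: tau = (C - D)/(n(n-1)/2) = (12 - 3)/15 = 0.600000.
Step 4: Exact two-sided p-value (enumerate n! = 720 permutations of y under H0): p = 0.136111.
Step 5: alpha = 0.05. fail to reject H0.

tau_b = 0.6000 (C=12, D=3), p = 0.136111, fail to reject H0.


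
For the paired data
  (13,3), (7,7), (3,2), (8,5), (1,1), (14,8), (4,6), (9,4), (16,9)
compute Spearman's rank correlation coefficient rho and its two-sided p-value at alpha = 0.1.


Step 1: Rank x and y separately (midranks; no ties here).
rank(x): 13->7, 7->4, 3->2, 8->5, 1->1, 14->8, 4->3, 9->6, 16->9
rank(y): 3->3, 7->7, 2->2, 5->5, 1->1, 8->8, 6->6, 4->4, 9->9
Step 2: d_i = R_x(i) - R_y(i); compute d_i^2.
  (7-3)^2=16, (4-7)^2=9, (2-2)^2=0, (5-5)^2=0, (1-1)^2=0, (8-8)^2=0, (3-6)^2=9, (6-4)^2=4, (9-9)^2=0
sum(d^2) = 38.
Step 3: rho = 1 - 6*38 / (9*(9^2 - 1)) = 1 - 228/720 = 0.683333.
Step 4: Under H0, t = rho * sqrt((n-2)/(1-rho^2)) = 2.4763 ~ t(7).
Step 5: Two-sided p-value from the t-distribution with 7 df = 0.042442.
Step 6: alpha = 0.1. reject H0.

rho = 0.6833, p = 0.042442, reject H0 at alpha = 0.1.


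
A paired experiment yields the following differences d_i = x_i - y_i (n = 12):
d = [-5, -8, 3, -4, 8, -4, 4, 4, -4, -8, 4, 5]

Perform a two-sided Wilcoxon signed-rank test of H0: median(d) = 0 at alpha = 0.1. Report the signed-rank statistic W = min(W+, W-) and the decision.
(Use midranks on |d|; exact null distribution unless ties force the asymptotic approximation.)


Step 1: Drop any zero differences (none here) and take |d_i|.
|d| = [5, 8, 3, 4, 8, 4, 4, 4, 4, 8, 4, 5]
Step 2: Midrank |d_i| (ties get averaged ranks).
ranks: |5|->8.5, |8|->11, |3|->1, |4|->4.5, |8|->11, |4|->4.5, |4|->4.5, |4|->4.5, |4|->4.5, |8|->11, |4|->4.5, |5|->8.5
Step 3: Attach original signs; sum ranks with positive sign and with negative sign.
W+ = 1 + 11 + 4.5 + 4.5 + 4.5 + 8.5 = 34
W- = 8.5 + 11 + 4.5 + 4.5 + 4.5 + 11 = 44
(Check: W+ + W- = 78 should equal n(n+1)/2 = 78.)
Step 4: Test statistic W = min(W+, W-) = 34.
Step 5: Ties in |d|, so use the tie-corrected normal approximation.
        E[W] = n(n+1)/4 = 12*13/4 = 39.
        Tie groups: |d|=4 (t=6), |d|=5 (t=2), |d|=8 (t=3); sum(t^3 - t) = 240.
        Var[W] = n(n+1)(2n+1)/24 - sum(t^3-t)/48 = 3900/24 - 240/48 = 157.5.
        z = (W - E[W]) / sqrt(Var[W]) = (34 - 39) / 12.5499 = -0.3984.
        Two-sided p = 2*Phi(z) = 0.690328.
Step 6: alpha = 0.1. fail to reject H0.

W+ = 34, W- = 44, W = min = 34, p = 0.690328, fail to reject H0.


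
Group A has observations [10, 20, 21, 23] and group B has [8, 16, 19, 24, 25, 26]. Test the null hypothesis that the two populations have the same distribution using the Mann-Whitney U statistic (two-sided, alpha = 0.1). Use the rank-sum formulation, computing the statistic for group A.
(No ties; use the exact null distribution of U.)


Step 1: Combine and sort all 10 observations; assign midranks.
sorted (value, group): (8,Y), (10,X), (16,Y), (19,Y), (20,X), (21,X), (23,X), (24,Y), (25,Y), (26,Y)
ranks: 8->1, 10->2, 16->3, 19->4, 20->5, 21->6, 23->7, 24->8, 25->9, 26->10
Step 2: Rank sum for X: R1 = 2 + 5 + 6 + 7 = 20.
Step 3: U_X = R1 - n1(n1+1)/2 = 20 - 4*5/2 = 20 - 10 = 10.
       U_Y = n1*n2 - U_X = 24 - 10 = 14.
Step 4: No ties, so the exact null distribution of U (based on enumerating the C(10,4) = 210 equally likely rank assignments) gives the two-sided p-value.
Step 5: p-value = 0.761905; compare to alpha = 0.1. fail to reject H0.

U_X = 10, p = 0.761905, fail to reject H0 at alpha = 0.1.


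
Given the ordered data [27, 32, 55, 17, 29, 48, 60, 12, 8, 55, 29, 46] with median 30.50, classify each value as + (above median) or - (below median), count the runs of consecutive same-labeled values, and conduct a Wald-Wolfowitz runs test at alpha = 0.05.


Step 1: Compute median = 30.50; label A = above, B = below.
Labels in order: BAABBAABBABA  (n_A = 6, n_B = 6)
Step 2: Count runs R = 8.
Step 3: Under H0 (random ordering), E[R] = 2*n_A*n_B/(n_A+n_B) + 1 = 2*6*6/12 + 1 = 7.0000.
        Var[R] = 2*n_A*n_B*(2*n_A*n_B - n_A - n_B) / ((n_A+n_B)^2 * (n_A+n_B-1)) = 4320/1584 = 2.7273.
        SD[R] = 1.6514.
Step 4: Continuity-corrected z = (R - 0.5 - E[R]) / SD[R] = (8 - 0.5 - 7.0000) / 1.6514 = 0.3028.
Step 5: Two-sided p-value via normal approximation = 2*(1 - Phi(|z|)) = 0.762069.
Step 6: alpha = 0.05. fail to reject H0.

R = 8, z = 0.3028, p = 0.762069, fail to reject H0.


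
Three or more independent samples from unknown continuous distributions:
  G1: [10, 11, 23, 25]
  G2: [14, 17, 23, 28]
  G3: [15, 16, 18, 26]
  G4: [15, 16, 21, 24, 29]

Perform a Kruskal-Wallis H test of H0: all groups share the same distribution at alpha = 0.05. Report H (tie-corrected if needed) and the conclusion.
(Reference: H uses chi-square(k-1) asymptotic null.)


Step 1: Combine all N = 17 observations and assign midranks.
sorted (value, group, rank): (10,G1,1), (11,G1,2), (14,G2,3), (15,G3,4.5), (15,G4,4.5), (16,G3,6.5), (16,G4,6.5), (17,G2,8), (18,G3,9), (21,G4,10), (23,G1,11.5), (23,G2,11.5), (24,G4,13), (25,G1,14), (26,G3,15), (28,G2,16), (29,G4,17)
Step 2: Sum ranks within each group.
R_1 = 28.5 (n_1 = 4)
R_2 = 38.5 (n_2 = 4)
R_3 = 35 (n_3 = 4)
R_4 = 51 (n_4 = 5)
Step 3: H = 12/(N(N+1)) * sum(R_i^2/n_i) - 3(N+1)
     = 12/(17*18) * (28.5^2/4 + 38.5^2/4 + 35^2/4 + 51^2/5) - 3*18
     = 0.039216 * 1400.08 - 54
     = 0.904902.
Step 4: Ties present; correction factor C = 1 - 18/(17^3 - 17) = 0.996324. Corrected H = 0.904902 / 0.996324 = 0.908241.
Step 5: Under H0, H ~ chi^2(3); p-value = 0.823439.
Step 6: alpha = 0.05. fail to reject H0.

H = 0.9082, df = 3, p = 0.823439, fail to reject H0.


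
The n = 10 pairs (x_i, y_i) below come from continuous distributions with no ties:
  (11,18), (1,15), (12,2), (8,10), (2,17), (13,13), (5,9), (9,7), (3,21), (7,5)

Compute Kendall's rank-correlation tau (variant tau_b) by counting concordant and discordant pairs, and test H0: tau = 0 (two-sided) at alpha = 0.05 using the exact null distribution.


Step 1: Enumerate the 45 unordered pairs (i,j) with i<j and classify each by sign(x_j-x_i) * sign(y_j-y_i).
  (1,2):dx=-10,dy=-3->C; (1,3):dx=+1,dy=-16->D; (1,4):dx=-3,dy=-8->C; (1,5):dx=-9,dy=-1->C
  (1,6):dx=+2,dy=-5->D; (1,7):dx=-6,dy=-9->C; (1,8):dx=-2,dy=-11->C; (1,9):dx=-8,dy=+3->D
  (1,10):dx=-4,dy=-13->C; (2,3):dx=+11,dy=-13->D; (2,4):dx=+7,dy=-5->D; (2,5):dx=+1,dy=+2->C
  (2,6):dx=+12,dy=-2->D; (2,7):dx=+4,dy=-6->D; (2,8):dx=+8,dy=-8->D; (2,9):dx=+2,dy=+6->C
  (2,10):dx=+6,dy=-10->D; (3,4):dx=-4,dy=+8->D; (3,5):dx=-10,dy=+15->D; (3,6):dx=+1,dy=+11->C
  (3,7):dx=-7,dy=+7->D; (3,8):dx=-3,dy=+5->D; (3,9):dx=-9,dy=+19->D; (3,10):dx=-5,dy=+3->D
  (4,5):dx=-6,dy=+7->D; (4,6):dx=+5,dy=+3->C; (4,7):dx=-3,dy=-1->C; (4,8):dx=+1,dy=-3->D
  (4,9):dx=-5,dy=+11->D; (4,10):dx=-1,dy=-5->C; (5,6):dx=+11,dy=-4->D; (5,7):dx=+3,dy=-8->D
  (5,8):dx=+7,dy=-10->D; (5,9):dx=+1,dy=+4->C; (5,10):dx=+5,dy=-12->D; (6,7):dx=-8,dy=-4->C
  (6,8):dx=-4,dy=-6->C; (6,9):dx=-10,dy=+8->D; (6,10):dx=-6,dy=-8->C; (7,8):dx=+4,dy=-2->D
  (7,9):dx=-2,dy=+12->D; (7,10):dx=+2,dy=-4->D; (8,9):dx=-6,dy=+14->D; (8,10):dx=-2,dy=-2->C
  (9,10):dx=+4,dy=-16->D
Step 2: C = 17, D = 28, total pairs = 45.
Step 3: tau = (C - D)/(n(n-1)/2) = (17 - 28)/45 = -0.244444.
Step 4: Exact two-sided p-value (enumerate n! = 3628800 permutations of y under H0): p = 0.380720.
Step 5: alpha = 0.05. fail to reject H0.

tau_b = -0.2444 (C=17, D=28), p = 0.380720, fail to reject H0.


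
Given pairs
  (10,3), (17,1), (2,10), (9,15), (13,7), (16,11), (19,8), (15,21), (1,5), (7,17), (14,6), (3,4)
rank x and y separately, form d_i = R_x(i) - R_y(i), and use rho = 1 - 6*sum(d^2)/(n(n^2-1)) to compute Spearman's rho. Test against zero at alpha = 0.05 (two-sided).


Step 1: Rank x and y separately (midranks; no ties here).
rank(x): 10->6, 17->11, 2->2, 9->5, 13->7, 16->10, 19->12, 15->9, 1->1, 7->4, 14->8, 3->3
rank(y): 3->2, 1->1, 10->8, 15->10, 7->6, 11->9, 8->7, 21->12, 5->4, 17->11, 6->5, 4->3
Step 2: d_i = R_x(i) - R_y(i); compute d_i^2.
  (6-2)^2=16, (11-1)^2=100, (2-8)^2=36, (5-10)^2=25, (7-6)^2=1, (10-9)^2=1, (12-7)^2=25, (9-12)^2=9, (1-4)^2=9, (4-11)^2=49, (8-5)^2=9, (3-3)^2=0
sum(d^2) = 280.
Step 3: rho = 1 - 6*280 / (12*(12^2 - 1)) = 1 - 1680/1716 = 0.020979.
Step 4: Under H0, t = rho * sqrt((n-2)/(1-rho^2)) = 0.0664 ~ t(10).
Step 5: Two-sided p-value from the t-distribution with 10 df = 0.948402.
Step 6: alpha = 0.05. fail to reject H0.

rho = 0.0210, p = 0.948402, fail to reject H0 at alpha = 0.05.
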